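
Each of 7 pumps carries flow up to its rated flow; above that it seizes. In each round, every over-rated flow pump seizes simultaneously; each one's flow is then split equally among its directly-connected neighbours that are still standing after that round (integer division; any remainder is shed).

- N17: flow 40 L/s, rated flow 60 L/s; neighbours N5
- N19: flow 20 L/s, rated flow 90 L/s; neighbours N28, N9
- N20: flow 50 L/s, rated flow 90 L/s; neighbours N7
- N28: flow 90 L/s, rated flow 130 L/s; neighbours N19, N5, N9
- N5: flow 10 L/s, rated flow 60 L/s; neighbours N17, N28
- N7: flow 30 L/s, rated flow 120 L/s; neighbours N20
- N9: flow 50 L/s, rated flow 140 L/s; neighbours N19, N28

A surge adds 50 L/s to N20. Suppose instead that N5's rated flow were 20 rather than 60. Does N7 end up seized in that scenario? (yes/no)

With N5's rated flow at 20:
Round 1 — N20 at 100 > 90. N20 seizes.
  N20 sheds 100 L/s to N7: 100 each.
    N7: 30+100 = 130 > 120
Round 2 — N7 seizes.
  N7 sheds 130 L/s: no online neighbours, lost.
No further seizures.

yes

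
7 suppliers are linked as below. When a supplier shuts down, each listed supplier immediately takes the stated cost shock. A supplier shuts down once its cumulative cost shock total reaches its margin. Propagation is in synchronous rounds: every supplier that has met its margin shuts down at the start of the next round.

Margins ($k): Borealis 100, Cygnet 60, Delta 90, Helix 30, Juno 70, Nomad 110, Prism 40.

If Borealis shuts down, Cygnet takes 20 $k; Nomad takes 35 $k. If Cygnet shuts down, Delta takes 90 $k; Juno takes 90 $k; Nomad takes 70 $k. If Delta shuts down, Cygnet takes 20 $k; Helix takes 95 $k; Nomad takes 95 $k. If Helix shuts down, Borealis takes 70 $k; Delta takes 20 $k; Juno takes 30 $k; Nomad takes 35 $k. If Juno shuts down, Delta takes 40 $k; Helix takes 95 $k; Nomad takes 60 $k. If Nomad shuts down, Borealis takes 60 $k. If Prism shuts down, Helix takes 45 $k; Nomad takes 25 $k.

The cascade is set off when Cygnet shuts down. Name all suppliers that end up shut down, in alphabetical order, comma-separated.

Round 1 — Cygnet shuts down (initial).
  Delta: +90 → 90 ≥ 90
  Juno: +90 → 90 ≥ 70
  Nomad: +70 → 70 < 110
Round 2 — Delta, Juno shut down.
  Helix: +95+95 → 190 ≥ 30
  Nomad: +95+60 → 225 ≥ 110
Round 3 — Helix, Nomad shut down.
  Borealis: +70+60 → 130 ≥ 100
Round 4 — Borealis shuts down.
No further shutdowns.

Borealis, Cygnet, Delta, Helix, Juno, Nomad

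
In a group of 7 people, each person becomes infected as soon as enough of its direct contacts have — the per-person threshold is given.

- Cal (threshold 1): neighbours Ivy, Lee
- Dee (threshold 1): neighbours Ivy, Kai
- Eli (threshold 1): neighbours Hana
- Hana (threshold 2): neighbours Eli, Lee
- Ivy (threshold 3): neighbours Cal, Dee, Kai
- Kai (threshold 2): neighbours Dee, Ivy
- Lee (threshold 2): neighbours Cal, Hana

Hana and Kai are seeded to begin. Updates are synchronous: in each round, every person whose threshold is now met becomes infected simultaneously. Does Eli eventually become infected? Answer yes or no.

yes

Round 1 — Hana, Kai become infected (initial).
Round 2 — checking thresholds:
  Dee: 1 of 2 neighbours ≥ 1, becomes infected.
  Eli: 1 of 1 neighbours ≥ 1, becomes infected.
  Ivy: 1 of 3 neighbours < 3, not yet.
  Lee: 1 of 2 neighbours < 2, not yet.
Round 3 — no new infections; cascade stops.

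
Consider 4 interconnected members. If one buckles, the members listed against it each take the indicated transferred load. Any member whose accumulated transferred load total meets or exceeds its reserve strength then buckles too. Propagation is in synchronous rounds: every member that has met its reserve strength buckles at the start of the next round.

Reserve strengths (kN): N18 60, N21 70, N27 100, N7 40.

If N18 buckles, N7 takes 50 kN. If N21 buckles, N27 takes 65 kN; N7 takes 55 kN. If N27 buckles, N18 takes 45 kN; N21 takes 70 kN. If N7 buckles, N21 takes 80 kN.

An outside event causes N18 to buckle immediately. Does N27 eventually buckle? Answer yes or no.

no

Round 1 — N18 buckles (initial).
  N7: +50 → 50 ≥ 40
Round 2 — N7 buckles.
  N21: +80 → 80 ≥ 70
Round 3 — N21 buckles.
  N27: +65 → 65 < 100
No further bucklings.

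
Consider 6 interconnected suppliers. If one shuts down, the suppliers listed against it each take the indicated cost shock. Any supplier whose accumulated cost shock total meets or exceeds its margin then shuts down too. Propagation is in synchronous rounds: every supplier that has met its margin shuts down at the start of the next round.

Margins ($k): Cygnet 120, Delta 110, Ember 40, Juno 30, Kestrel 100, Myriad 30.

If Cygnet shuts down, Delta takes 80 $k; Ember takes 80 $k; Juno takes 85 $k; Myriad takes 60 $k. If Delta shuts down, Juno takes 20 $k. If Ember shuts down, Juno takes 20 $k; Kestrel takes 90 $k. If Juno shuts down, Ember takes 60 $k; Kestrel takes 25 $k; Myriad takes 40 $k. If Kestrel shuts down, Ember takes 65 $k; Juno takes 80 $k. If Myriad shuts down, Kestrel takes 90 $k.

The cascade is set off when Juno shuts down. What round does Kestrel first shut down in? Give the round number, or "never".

Round 1 — Juno shuts down (initial).
  Ember: +60 → 60 ≥ 40
  Kestrel: +25 → 25 < 100
  Myriad: +40 → 40 ≥ 30
Round 2 — Ember, Myriad shut down.
  Kestrel: +90+90 → 205 ≥ 100
Round 3 — Kestrel shuts down.
No further shutdowns.

3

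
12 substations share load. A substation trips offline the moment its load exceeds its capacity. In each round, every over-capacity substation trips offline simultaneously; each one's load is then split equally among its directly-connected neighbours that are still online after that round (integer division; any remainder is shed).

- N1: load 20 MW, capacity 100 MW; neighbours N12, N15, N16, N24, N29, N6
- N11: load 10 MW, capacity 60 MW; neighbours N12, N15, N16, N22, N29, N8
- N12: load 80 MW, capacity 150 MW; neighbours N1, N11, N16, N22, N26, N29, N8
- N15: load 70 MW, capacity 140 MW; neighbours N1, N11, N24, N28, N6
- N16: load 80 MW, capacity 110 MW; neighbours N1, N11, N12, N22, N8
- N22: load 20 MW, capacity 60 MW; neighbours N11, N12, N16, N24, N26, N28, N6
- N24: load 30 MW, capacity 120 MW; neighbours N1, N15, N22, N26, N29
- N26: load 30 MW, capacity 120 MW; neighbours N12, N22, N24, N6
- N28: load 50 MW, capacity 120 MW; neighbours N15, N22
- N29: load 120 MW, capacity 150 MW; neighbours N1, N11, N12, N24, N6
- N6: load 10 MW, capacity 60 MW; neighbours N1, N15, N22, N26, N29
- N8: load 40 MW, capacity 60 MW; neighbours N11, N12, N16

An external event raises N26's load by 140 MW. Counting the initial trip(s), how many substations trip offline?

Round 1 — N26 at 170 > 120. N26 trips offline.
  N26 sheds 170 MW to N12, N22, N24, N6: 42 each (2 lost).
    N12: 80+42 = 122 ≤ 150
    N22: 20+42 = 62 > 60
    N24: 30+42 = 72 ≤ 120
    N6: 10+42 = 52 ≤ 60
Round 2 — N22 trips offline.
  N22 sheds 62 MW to N11, N12, N16, N24, N28, N6: 10 each (2 lost).
    N11: 10+10 = 20 ≤ 60
    N12: 122+10 = 132 ≤ 150
    N16: 80+10 = 90 ≤ 110
    N24: 72+10 = 82 ≤ 120
    N28: 50+10 = 60 ≤ 120
    N6: 52+10 = 62 > 60
Round 3 — N6 trips offline.
  N6 sheds 62 MW to N1, N15, N29: 20 each (2 lost).
    N1: 20+20 = 40 ≤ 100
    N15: 70+20 = 90 ≤ 140
    N29: 120+20 = 140 ≤ 150
No further trips.

3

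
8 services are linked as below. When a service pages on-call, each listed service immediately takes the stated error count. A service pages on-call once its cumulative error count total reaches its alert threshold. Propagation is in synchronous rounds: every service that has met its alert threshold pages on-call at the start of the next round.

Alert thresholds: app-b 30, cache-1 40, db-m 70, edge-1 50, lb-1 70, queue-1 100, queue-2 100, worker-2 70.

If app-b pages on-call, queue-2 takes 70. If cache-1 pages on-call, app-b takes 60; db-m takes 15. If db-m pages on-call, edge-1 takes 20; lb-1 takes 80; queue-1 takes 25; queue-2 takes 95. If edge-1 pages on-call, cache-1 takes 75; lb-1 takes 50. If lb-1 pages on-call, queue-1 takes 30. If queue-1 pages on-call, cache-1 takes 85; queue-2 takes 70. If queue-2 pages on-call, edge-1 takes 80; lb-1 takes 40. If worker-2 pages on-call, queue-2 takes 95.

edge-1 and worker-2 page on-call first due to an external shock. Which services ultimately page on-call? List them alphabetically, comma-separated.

Round 1 — edge-1, worker-2 page on-call (initial).
  cache-1: +75 → 75 ≥ 40
  lb-1: +50 → 50 < 70
  queue-2: +95 → 95 < 100
Round 2 — cache-1 pages on-call.
  app-b: +60 → 60 ≥ 30
  db-m: +15 → 15 < 70
Round 3 — app-b pages on-call.
  queue-2: +70 → 165 ≥ 100
Round 4 — queue-2 pages on-call.
  lb-1: +40 → 90 ≥ 70
Round 5 — lb-1 pages on-call.
  queue-1: +30 → 30 < 100
No further pages.

app-b, cache-1, edge-1, lb-1, queue-2, worker-2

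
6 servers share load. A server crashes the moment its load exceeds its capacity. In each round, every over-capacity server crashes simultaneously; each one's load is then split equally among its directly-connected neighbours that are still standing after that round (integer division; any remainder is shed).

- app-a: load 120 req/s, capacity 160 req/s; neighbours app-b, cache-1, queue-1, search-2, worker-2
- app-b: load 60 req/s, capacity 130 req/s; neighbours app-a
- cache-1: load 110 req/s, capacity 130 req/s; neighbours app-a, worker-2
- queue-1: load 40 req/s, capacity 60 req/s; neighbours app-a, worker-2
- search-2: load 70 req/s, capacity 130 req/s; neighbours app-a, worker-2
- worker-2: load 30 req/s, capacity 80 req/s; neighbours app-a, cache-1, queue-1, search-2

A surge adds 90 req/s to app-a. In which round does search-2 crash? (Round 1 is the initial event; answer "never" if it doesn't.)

4

Round 1 — app-a at 210 > 160. app-a crashes.
  app-a sheds 210 req/s to app-b, cache-1, queue-1, search-2, worker-2: 42 each.
    app-b: 60+42 = 102 ≤ 130
    cache-1: 110+42 = 152 > 130
    queue-1: 40+42 = 82 > 60
    search-2: 70+42 = 112 ≤ 130
    worker-2: 30+42 = 72 ≤ 80
Round 2 — cache-1, queue-1 crash.
  cache-1 sheds 152 req/s to worker-2: 152 each.
    worker-2: 72+152 = 224 > 80
  queue-1 sheds 82 req/s to worker-2: 82 each.
    worker-2: 224+82 = 306 > 80
Round 3 — worker-2 crashes.
  worker-2 sheds 306 req/s to search-2: 306 each.
    search-2: 112+306 = 418 > 130
Round 4 — search-2 crashes.
  search-2 sheds 418 req/s: no online neighbours, lost.
No further crashes.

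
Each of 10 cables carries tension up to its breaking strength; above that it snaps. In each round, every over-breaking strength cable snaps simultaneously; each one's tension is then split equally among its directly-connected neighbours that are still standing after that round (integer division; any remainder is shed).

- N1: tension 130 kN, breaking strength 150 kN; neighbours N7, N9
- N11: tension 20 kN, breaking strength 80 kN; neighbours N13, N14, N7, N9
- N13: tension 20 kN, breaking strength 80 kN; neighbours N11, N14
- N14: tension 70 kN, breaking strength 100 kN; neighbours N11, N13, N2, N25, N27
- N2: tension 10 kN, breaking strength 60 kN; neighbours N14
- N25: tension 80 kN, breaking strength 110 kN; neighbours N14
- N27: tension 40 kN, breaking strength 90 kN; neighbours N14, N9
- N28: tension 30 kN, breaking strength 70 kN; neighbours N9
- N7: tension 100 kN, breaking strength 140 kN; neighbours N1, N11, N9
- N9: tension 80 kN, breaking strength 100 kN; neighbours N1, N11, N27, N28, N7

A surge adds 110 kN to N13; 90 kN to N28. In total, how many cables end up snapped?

9

Round 1 — N13 at 130 > 80; N28 at 120 > 70. N13, N28 snap.
  N13 sheds 130 kN to N11, N14: 65 each.
    N11: 20+65 = 85 > 80
    N14: 70+65 = 135 > 100
  N28 sheds 120 kN to N9: 120 each.
    N9: 80+120 = 200 > 100
Round 2 — N11, N14, N9 snap.
  N11 sheds 85 kN to N7: 85 each.
    N7: 100+85 = 185 > 140
  N14 sheds 135 kN to N2, N25, N27: 45 each.
    N2: 10+45 = 55 ≤ 60
    N25: 80+45 = 125 > 110
    N27: 40+45 = 85 ≤ 90
  N9 sheds 200 kN to N1, N27, N7: 66 each (2 lost).
    N1: 130+66 = 196 > 150
    N27: 85+66 = 151 > 90
    N7: 185+66 = 251 > 140
Round 3 — N1, N25, N27, N7 snap.
  N1 sheds 196 kN: no online neighbours, lost.
  N25 sheds 125 kN: no online neighbours, lost.
  N27 sheds 151 kN: no online neighbours, lost.
  N7 sheds 251 kN: no online neighbours, lost.
No further breaks.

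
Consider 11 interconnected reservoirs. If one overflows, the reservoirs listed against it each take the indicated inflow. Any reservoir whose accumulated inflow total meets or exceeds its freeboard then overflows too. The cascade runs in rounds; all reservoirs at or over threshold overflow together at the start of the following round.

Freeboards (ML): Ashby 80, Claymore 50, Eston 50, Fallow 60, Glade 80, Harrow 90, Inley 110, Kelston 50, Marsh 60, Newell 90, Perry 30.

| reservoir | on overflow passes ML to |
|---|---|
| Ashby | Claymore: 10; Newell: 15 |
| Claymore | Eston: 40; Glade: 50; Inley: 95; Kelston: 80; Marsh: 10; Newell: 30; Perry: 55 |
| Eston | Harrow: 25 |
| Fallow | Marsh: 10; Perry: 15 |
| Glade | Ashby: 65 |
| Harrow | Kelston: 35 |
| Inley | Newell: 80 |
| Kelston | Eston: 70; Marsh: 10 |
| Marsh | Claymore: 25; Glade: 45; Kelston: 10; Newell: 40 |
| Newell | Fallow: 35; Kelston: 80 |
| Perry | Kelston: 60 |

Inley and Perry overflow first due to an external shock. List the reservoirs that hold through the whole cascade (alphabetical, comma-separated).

Round 1 — Inley, Perry overflow (initial).
  Kelston: +60 → 60 ≥ 50
  Newell: +80 → 80 < 90
Round 2 — Kelston overflows.
  Eston: +70 → 70 ≥ 50
  Marsh: +10 → 10 < 60
Round 3 — Eston overflows.
  Harrow: +25 → 25 < 90
No further overflows.

Ashby, Claymore, Fallow, Glade, Harrow, Marsh, Newell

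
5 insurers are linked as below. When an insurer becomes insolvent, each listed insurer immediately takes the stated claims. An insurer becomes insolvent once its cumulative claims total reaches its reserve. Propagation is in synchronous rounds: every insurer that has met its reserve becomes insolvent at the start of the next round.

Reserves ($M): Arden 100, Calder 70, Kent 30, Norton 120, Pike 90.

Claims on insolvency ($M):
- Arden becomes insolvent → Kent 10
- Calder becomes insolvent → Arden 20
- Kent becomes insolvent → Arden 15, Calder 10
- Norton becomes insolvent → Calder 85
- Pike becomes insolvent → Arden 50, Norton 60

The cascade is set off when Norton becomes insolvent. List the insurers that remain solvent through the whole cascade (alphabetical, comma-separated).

Round 1 — Norton becomes insolvent (initial).
  Calder: +85 → 85 ≥ 70
Round 2 — Calder becomes insolvent.
  Arden: +20 → 20 < 100
No further insolvencies.

Arden, Kent, Pike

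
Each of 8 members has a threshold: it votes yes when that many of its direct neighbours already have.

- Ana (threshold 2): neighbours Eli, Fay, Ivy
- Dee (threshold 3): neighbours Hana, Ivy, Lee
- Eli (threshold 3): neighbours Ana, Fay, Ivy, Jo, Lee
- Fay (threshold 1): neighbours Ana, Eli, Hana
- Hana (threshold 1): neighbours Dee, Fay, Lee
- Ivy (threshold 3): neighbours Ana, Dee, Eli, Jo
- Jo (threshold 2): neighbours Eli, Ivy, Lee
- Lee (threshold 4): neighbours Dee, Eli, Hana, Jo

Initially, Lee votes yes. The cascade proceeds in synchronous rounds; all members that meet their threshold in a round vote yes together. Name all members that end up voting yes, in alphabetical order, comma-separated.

Fay, Hana, Lee

Round 1 — Lee votes yes (initial).
Round 2 — checking thresholds:
  Dee: 1 of 3 neighbours < 3, not yet.
  Eli: 1 of 5 neighbours < 3, not yet.
  Hana: 1 of 3 neighbours ≥ 1, votes yes.
  Jo: 1 of 3 neighbours < 2, not yet.
Round 3 — checking thresholds:
  Dee: 2 of 3 neighbours < 3, not yet.
  Eli: 1 of 5 neighbours < 3, not yet.
  Fay: 1 of 3 neighbours ≥ 1, votes yes.
  Jo: 1 of 3 neighbours < 2, not yet.
Round 4 — no new yes votes; cascade stops.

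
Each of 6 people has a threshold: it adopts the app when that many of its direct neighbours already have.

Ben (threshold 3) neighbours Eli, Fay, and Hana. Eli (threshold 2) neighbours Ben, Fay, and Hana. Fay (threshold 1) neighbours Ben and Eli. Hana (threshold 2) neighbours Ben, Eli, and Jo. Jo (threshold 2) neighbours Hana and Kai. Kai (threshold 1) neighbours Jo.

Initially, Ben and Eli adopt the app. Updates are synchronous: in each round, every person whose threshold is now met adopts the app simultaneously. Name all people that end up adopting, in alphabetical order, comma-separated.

Round 1 — Ben, Eli adopt the app (initial).
Round 2 — checking thresholds:
  Fay: 2 of 2 neighbours ≥ 1, adopts the app.
  Hana: 2 of 3 neighbours ≥ 2, adopts the app.
Round 3 — no new adoptions; cascade stops.

Ben, Eli, Fay, Hana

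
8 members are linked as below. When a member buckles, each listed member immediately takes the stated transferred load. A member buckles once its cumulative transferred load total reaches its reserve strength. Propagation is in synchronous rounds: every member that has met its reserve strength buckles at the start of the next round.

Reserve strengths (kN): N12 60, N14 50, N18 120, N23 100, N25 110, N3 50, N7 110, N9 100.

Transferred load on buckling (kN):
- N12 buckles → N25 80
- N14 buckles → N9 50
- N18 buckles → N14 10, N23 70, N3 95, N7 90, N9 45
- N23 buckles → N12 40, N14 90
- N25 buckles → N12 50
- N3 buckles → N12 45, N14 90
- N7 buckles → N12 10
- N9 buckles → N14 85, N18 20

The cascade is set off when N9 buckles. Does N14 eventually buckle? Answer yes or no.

yes

Round 1 — N9 buckles (initial).
  N14: +85 → 85 ≥ 50
  N18: +20 → 20 < 120
Round 2 — N14 buckles.
No further bucklings.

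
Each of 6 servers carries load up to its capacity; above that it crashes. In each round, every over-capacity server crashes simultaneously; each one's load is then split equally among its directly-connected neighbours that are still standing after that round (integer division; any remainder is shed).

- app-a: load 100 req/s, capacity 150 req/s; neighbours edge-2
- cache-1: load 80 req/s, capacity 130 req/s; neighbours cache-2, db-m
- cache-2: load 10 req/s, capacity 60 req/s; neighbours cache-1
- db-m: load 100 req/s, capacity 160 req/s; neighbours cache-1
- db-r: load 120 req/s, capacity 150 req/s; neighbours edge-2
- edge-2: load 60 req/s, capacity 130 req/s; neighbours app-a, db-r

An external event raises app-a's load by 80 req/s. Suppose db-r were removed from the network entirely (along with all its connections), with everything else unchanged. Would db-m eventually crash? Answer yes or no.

no

With db-r removed:
Round 1 — app-a at 180 > 150. app-a crashes.
  app-a sheds 180 req/s to edge-2: 180 each.
    edge-2: 60+180 = 240 > 130
Round 2 — edge-2 crashes.
  edge-2 sheds 240 req/s: no online neighbours, lost.
No further crashes.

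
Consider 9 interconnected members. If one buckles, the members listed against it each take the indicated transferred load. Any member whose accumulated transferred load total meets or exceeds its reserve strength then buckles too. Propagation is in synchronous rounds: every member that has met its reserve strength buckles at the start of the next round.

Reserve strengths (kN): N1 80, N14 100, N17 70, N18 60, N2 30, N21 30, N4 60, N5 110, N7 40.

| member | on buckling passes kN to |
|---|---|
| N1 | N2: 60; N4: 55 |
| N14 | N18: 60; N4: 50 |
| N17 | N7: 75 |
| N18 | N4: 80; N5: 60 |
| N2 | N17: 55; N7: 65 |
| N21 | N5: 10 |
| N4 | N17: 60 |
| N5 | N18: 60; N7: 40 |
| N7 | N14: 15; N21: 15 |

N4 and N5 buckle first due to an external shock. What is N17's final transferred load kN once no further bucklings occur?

Round 1 — N4, N5 buckle (initial).
  N17: +60 → 60 < 70
  N18: +60 → 60 ≥ 60
  N7: +40 → 40 ≥ 40
Round 2 — N18, N7 buckle.
  N14: +15 → 15 < 100
  N21: +15 → 15 < 30
No further bucklings.

60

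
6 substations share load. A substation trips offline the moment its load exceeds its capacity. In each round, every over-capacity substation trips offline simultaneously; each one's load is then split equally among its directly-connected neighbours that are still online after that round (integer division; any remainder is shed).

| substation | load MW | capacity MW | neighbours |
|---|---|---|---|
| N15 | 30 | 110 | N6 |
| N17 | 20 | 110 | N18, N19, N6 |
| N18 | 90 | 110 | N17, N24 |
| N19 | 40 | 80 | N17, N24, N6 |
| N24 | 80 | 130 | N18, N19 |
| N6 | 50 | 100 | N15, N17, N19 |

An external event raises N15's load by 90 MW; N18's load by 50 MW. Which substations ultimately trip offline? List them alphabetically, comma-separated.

N15, N17, N18, N19, N24, N6

Round 1 — N15 at 120 > 110; N18 at 140 > 110. N15, N18 trip offline.
  N15 sheds 120 MW to N6: 120 each.
    N6: 50+120 = 170 > 100
  N18 sheds 140 MW to N17, N24: 70 each.
    N17: 20+70 = 90 ≤ 110
    N24: 80+70 = 150 > 130
Round 2 — N24, N6 trip offline.
  N24 sheds 150 MW to N19: 150 each.
    N19: 40+150 = 190 > 80
  N6 sheds 170 MW to N17, N19: 85 each.
    N17: 90+85 = 175 > 110
    N19: 190+85 = 275 > 80
Round 3 — N17, N19 trip offline.
  N17 sheds 175 MW: no online neighbours, lost.
  N19 sheds 275 MW: no online neighbours, lost.
No further trips.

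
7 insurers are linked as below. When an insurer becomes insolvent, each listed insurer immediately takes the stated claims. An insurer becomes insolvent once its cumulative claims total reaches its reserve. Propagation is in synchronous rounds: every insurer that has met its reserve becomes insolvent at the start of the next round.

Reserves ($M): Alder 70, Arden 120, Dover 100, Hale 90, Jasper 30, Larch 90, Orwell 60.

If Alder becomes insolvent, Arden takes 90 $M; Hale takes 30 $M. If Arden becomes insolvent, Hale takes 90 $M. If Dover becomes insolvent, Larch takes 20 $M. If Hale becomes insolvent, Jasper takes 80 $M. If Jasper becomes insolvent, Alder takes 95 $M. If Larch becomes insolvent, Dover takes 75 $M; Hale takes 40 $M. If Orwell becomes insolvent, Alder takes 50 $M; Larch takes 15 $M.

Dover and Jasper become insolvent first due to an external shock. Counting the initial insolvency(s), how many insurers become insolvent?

3

Round 1 — Dover, Jasper become insolvent (initial).
  Alder: +95 → 95 ≥ 70
  Larch: +20 → 20 < 90
Round 2 — Alder becomes insolvent.
  Arden: +90 → 90 < 120
  Hale: +30 → 30 < 90
No further insolvencies.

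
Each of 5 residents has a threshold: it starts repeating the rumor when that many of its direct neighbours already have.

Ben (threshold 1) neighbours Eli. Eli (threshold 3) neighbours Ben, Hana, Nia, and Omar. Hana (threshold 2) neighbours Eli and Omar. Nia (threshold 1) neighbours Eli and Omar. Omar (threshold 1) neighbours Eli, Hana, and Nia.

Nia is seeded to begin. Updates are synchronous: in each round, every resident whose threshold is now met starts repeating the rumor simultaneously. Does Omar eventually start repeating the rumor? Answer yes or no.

yes

Round 1 — Nia starts repeating the rumor (initial).
Round 2 — checking thresholds:
  Eli: 1 of 4 neighbours < 3, not yet.
  Omar: 1 of 3 neighbours ≥ 1, starts repeating the rumor.
Round 3 — no new spreads; cascade stops.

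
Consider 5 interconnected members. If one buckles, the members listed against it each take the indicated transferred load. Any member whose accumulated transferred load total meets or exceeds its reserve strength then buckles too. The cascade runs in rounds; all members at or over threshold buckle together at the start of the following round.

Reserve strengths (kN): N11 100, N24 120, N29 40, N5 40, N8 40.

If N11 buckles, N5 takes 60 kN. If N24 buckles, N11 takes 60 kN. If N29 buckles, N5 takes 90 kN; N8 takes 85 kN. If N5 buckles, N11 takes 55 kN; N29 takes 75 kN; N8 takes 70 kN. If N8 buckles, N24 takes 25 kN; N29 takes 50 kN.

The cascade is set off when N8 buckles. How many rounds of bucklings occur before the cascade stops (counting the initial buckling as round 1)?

Round 1 — N8 buckles (initial).
  N24: +25 → 25 < 120
  N29: +50 → 50 ≥ 40
Round 2 — N29 buckles.
  N5: +90 → 90 ≥ 40
Round 3 — N5 buckles.
  N11: +55 → 55 < 100
No further bucklings.

3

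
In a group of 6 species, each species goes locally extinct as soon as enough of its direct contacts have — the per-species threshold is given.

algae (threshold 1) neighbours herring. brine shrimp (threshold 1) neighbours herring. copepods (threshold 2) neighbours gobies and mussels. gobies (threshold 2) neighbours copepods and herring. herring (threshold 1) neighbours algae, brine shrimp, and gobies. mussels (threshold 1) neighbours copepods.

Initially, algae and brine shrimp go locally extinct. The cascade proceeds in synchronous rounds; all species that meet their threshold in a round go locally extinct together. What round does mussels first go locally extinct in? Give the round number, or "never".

Round 1 — algae, brine shrimp go locally extinct (initial).
Round 2 — checking thresholds:
  herring: 2 of 3 neighbours ≥ 1, goes locally extinct.
Round 3 — no new extinctions; cascade stops.

never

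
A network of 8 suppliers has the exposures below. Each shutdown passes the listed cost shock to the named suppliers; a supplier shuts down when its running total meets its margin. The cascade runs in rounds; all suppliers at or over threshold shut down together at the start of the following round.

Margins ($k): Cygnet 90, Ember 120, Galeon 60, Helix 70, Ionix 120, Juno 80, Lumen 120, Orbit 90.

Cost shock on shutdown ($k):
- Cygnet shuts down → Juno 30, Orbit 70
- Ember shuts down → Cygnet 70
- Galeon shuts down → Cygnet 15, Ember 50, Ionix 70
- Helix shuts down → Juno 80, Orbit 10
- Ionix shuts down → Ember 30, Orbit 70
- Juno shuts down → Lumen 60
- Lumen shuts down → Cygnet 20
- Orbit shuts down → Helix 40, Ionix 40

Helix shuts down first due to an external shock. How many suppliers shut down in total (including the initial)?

Round 1 — Helix shuts down (initial).
  Juno: +80 → 80 ≥ 80
  Orbit: +10 → 10 < 90
Round 2 — Juno shuts down.
  Lumen: +60 → 60 < 120
No further shutdowns.

2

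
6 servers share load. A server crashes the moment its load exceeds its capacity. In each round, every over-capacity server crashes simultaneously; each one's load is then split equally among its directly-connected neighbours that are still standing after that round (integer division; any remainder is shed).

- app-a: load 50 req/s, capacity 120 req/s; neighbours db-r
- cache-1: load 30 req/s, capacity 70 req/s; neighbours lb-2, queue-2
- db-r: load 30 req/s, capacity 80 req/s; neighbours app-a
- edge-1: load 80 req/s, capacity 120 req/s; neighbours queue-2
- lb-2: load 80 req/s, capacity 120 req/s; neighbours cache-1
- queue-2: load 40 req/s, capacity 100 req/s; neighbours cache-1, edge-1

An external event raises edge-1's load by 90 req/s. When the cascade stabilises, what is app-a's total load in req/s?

50

Round 1 — edge-1 at 170 > 120. edge-1 crashes.
  edge-1 sheds 170 req/s to queue-2: 170 each.
    queue-2: 40+170 = 210 > 100
Round 2 — queue-2 crashes.
  queue-2 sheds 210 req/s to cache-1: 210 each.
    cache-1: 30+210 = 240 > 70
Round 3 — cache-1 crashes.
  cache-1 sheds 240 req/s to lb-2: 240 each.
    lb-2: 80+240 = 320 > 120
Round 4 — lb-2 crashes.
  lb-2 sheds 320 req/s: no online neighbours, lost.
No further crashes.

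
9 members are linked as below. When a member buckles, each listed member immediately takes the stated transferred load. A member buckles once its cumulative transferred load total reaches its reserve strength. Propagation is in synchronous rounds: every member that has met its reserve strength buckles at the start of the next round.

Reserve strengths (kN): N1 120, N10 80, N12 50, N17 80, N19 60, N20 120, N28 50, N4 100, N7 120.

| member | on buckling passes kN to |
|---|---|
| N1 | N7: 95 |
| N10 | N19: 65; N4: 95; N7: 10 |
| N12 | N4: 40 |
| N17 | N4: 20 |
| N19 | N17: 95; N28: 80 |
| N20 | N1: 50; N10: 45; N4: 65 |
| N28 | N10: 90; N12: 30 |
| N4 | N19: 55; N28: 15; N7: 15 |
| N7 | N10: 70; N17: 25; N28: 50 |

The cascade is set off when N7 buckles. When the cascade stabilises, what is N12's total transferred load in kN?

Round 1 — N7 buckles (initial).
  N10: +70 → 70 < 80
  N17: +25 → 25 < 80
  N28: +50 → 50 ≥ 50
Round 2 — N28 buckles.
  N10: +90 → 160 ≥ 80
  N12: +30 → 30 < 50
Round 3 — N10 buckles.
  N19: +65 → 65 ≥ 60
  N4: +95 → 95 < 100
Round 4 — N19 buckles.
  N17: +95 → 120 ≥ 80
Round 5 — N17 buckles.
  N4: +20 → 115 ≥ 100
Round 6 — N4 buckles.
No further bucklings.

30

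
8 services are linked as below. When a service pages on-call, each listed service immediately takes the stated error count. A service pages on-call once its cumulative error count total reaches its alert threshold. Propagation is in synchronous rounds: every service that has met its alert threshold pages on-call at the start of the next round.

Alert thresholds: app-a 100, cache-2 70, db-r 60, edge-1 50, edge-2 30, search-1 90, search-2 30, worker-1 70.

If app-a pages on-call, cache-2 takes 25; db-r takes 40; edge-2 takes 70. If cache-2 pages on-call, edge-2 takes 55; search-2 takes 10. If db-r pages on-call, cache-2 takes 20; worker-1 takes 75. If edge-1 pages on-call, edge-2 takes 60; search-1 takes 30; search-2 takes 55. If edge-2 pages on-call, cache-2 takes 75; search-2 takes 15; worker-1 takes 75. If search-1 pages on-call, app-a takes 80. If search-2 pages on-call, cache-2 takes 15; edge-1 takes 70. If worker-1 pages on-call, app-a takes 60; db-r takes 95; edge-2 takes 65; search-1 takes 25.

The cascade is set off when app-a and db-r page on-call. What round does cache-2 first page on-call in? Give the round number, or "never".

3

Round 1 — app-a, db-r page on-call (initial).
  cache-2: +25+20 → 45 < 70
  edge-2: +70 → 70 ≥ 30
  worker-1: +75 → 75 ≥ 70
Round 2 — edge-2, worker-1 page on-call.
  cache-2: +75 → 120 ≥ 70
  search-1: +25 → 25 < 90
  search-2: +15 → 15 < 30
Round 3 — cache-2 pages on-call.
  search-2: +10 → 25 < 30
No further pages.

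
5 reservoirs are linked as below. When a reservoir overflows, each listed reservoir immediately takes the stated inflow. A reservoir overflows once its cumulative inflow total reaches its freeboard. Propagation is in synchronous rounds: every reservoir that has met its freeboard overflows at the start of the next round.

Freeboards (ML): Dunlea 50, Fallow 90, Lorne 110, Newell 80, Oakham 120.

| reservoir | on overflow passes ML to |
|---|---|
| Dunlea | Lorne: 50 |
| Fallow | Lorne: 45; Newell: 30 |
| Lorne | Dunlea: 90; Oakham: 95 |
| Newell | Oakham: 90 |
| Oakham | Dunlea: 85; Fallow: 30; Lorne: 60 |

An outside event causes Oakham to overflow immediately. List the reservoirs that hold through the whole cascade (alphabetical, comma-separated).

Round 1 — Oakham overflows (initial).
  Dunlea: +85 → 85 ≥ 50
  Fallow: +30 → 30 < 90
  Lorne: +60 → 60 < 110
Round 2 — Dunlea overflows.
  Lorne: +50 → 110 ≥ 110
Round 3 — Lorne overflows.
No further overflows.

Fallow, Newell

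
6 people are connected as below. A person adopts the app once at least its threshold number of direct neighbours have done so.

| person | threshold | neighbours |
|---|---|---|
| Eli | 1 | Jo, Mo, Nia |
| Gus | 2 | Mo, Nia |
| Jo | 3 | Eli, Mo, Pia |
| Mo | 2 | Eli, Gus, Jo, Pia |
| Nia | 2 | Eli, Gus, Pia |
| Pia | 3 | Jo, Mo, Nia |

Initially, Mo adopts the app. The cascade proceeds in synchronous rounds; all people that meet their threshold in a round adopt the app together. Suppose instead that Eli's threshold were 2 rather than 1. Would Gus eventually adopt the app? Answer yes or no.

no

With Eli's threshold at 2:
Round 1 — Mo adopts the app (initial).
Round 2 — no new adoptions; cascade stops.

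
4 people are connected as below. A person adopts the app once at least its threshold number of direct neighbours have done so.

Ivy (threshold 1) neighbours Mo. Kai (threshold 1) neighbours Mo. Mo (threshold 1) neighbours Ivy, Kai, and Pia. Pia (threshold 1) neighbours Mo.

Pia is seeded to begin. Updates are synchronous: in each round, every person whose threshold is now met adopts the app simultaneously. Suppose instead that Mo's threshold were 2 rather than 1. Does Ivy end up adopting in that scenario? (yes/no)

With Mo's threshold at 2:
Round 1 — Pia adopts the app (initial).
Round 2 — no new adoptions; cascade stops.

no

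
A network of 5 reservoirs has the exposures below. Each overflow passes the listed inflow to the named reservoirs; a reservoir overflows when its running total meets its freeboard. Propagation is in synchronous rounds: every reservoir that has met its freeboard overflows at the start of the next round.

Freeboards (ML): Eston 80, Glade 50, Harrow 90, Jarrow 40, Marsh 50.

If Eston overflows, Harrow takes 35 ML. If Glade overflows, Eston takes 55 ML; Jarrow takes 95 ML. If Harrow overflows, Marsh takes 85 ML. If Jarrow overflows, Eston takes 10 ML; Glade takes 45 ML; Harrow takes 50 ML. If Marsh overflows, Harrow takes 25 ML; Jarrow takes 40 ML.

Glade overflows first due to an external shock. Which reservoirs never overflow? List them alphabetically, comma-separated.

Round 1 — Glade overflows (initial).
  Eston: +55 → 55 < 80
  Jarrow: +95 → 95 ≥ 40
Round 2 — Jarrow overflows.
  Eston: +10 → 65 < 80
  Harrow: +50 → 50 < 90
No further overflows.

Eston, Harrow, Marsh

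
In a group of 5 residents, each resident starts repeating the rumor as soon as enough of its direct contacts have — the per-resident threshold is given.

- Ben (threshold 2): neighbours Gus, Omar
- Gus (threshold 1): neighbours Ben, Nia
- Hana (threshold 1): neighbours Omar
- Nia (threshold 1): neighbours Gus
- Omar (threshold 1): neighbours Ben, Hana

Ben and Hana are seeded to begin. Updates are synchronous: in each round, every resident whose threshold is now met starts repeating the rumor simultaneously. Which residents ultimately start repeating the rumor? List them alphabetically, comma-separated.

Ben, Gus, Hana, Nia, Omar

Round 1 — Ben, Hana start repeating the rumor (initial).
Round 2 — checking thresholds:
  Gus: 1 of 2 neighbours ≥ 1, starts repeating the rumor.
  Omar: 2 of 2 neighbours ≥ 1, starts repeating the rumor.
Round 3 — checking thresholds:
  Nia: 1 of 1 neighbours ≥ 1, starts repeating the rumor.
Round 4 — no new spreads; cascade stops.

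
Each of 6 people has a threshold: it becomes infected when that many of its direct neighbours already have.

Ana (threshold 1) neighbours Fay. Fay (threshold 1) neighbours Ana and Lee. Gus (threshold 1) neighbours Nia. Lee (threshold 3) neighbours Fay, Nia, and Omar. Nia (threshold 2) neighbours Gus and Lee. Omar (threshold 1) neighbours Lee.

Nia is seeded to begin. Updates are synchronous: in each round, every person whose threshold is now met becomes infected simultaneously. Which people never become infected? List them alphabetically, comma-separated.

Round 1 — Nia becomes infected (initial).
Round 2 — checking thresholds:
  Gus: 1 of 1 neighbours ≥ 1, becomes infected.
  Lee: 1 of 3 neighbours < 3, not yet.
Round 3 — no new infections; cascade stops.

Ana, Fay, Lee, Omar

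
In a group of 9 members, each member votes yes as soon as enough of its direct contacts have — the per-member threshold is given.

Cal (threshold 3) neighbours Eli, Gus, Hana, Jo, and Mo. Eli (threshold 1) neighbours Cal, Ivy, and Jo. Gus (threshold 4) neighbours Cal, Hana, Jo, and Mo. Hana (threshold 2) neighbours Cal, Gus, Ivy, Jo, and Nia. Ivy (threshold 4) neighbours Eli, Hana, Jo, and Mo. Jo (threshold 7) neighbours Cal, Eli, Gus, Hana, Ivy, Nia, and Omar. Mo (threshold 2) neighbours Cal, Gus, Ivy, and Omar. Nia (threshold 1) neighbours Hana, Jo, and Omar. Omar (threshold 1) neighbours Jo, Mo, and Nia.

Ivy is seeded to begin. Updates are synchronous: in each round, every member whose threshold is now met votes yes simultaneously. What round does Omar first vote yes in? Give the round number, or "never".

Round 1 — Ivy votes yes (initial).
Round 2 — checking thresholds:
  Eli: 1 of 3 neighbours ≥ 1, votes yes.
  Hana: 1 of 5 neighbours < 2, holds.
  Jo: 1 of 7 neighbours < 7, holds.
  Mo: 1 of 4 neighbours < 2, holds.
Round 3 — no new yes votes; cascade stops.

never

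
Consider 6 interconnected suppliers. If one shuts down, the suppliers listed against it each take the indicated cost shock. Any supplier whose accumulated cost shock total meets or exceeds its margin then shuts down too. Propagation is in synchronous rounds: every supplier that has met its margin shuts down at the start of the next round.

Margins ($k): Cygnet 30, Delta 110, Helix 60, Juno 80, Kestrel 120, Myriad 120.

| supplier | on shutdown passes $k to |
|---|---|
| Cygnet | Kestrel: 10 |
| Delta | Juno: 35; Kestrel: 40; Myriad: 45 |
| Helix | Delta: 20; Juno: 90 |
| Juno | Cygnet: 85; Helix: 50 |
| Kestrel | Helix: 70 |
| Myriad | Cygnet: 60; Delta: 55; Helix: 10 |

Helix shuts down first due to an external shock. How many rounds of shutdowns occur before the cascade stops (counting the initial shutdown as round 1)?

Round 1 — Helix shuts down (initial).
  Delta: +20 → 20 < 110
  Juno: +90 → 90 ≥ 80
Round 2 — Juno shuts down.
  Cygnet: +85 → 85 ≥ 30
Round 3 — Cygnet shuts down.
  Kestrel: +10 → 10 < 120
No further shutdowns.

3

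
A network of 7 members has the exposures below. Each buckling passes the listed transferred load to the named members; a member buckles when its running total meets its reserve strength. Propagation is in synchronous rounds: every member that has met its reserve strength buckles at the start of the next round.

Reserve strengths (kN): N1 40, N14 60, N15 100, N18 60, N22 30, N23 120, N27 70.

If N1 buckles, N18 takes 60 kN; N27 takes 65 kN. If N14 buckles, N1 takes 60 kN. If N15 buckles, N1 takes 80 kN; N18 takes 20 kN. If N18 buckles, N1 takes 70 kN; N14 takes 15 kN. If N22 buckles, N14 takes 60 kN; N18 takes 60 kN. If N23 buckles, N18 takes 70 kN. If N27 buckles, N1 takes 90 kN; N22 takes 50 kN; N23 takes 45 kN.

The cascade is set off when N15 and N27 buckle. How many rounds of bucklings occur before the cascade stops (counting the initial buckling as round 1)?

Round 1 — N15, N27 buckle (initial).
  N1: +80+90 → 170 ≥ 40
  N18: +20 → 20 < 60
  N22: +50 → 50 ≥ 30
  N23: +45 → 45 < 120
Round 2 — N1, N22 buckle.
  N14: +60 → 60 ≥ 60
  N18: +60+60 → 140 ≥ 60
Round 3 — N14, N18 buckle.
No further bucklings.

3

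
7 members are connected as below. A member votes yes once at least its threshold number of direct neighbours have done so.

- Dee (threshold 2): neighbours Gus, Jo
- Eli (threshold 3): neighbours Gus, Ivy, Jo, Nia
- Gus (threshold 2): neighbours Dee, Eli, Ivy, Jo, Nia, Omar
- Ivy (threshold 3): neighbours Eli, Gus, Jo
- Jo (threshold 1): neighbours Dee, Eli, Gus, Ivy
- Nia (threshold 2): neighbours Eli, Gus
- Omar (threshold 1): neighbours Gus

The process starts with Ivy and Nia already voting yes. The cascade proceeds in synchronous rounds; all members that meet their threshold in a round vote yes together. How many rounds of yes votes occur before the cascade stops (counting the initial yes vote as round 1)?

Round 1 — Ivy, Nia vote yes (initial).
Round 2 — checking thresholds:
  Eli: 2 of 4 neighbours < 3, below threshold.
  Gus: 2 of 6 neighbours ≥ 2, votes yes.
  Jo: 1 of 4 neighbours ≥ 1, votes yes.
Round 3 — checking thresholds:
  Dee: 2 of 2 neighbours ≥ 2, votes yes.
  Eli: 4 of 4 neighbours ≥ 3, votes yes.
  Omar: 1 of 1 neighbours ≥ 1, votes yes.
Round 4 — no new yes votes; cascade stops.

3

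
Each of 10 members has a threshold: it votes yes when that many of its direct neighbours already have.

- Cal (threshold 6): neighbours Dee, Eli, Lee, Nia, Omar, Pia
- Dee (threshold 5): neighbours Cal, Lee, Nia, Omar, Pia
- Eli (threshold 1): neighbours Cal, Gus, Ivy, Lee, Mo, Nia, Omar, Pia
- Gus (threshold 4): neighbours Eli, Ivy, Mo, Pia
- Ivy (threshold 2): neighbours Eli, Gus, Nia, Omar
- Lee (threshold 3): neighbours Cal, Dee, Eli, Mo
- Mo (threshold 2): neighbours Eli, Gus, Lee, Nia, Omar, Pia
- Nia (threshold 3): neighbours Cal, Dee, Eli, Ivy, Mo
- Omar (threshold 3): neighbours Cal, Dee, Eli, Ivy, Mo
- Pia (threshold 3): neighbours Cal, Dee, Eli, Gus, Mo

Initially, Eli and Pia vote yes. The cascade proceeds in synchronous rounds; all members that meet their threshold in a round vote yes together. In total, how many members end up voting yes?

Round 1 — Eli, Pia vote yes (initial).
Round 2 — checking thresholds:
  Cal: 2 of 6 neighbours < 6, below threshold.
  Dee: 1 of 5 neighbours < 5, below threshold.
  Gus: 2 of 4 neighbours < 4, below threshold.
  Ivy: 1 of 4 neighbours < 2, below threshold.
  Lee: 1 of 4 neighbours < 3, below threshold.
  Mo: 2 of 6 neighbours ≥ 2, votes yes.
  Nia: 1 of 5 neighbours < 3, below threshold.
  Omar: 1 of 5 neighbours < 3, below threshold.
Round 3 — no new yes votes; cascade stops.

3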